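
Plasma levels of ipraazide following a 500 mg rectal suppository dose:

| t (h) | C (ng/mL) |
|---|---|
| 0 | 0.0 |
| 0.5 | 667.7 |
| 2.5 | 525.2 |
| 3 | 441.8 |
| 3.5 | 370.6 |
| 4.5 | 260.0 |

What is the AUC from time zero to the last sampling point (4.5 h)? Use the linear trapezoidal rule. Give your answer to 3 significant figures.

Trapezoidal AUC_0→4.5:
  [0→0.5]: (0.0+667.7)/2 × 0.5 = 166.925
  [0.5→2.5]: (667.7+525.2)/2 × 2 = 1192.9
  [2.5→3]: (525.2+441.8)/2 × 0.5 = 241.75
  [3→3.5]: (441.8+370.6)/2 × 0.5 = 203.1
  [3.5→4.5]: (370.6+260.0)/2 × 1 = 315.3
  Sum = 2119.975 ng/mL·h

AUC = 2120 ng/mL·h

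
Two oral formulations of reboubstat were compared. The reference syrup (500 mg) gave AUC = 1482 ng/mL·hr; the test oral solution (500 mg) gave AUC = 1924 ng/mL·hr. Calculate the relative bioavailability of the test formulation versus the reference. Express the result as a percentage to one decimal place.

F_rel = 129.8%

F_rel = (AUC_test/D_test) / (AUC_ref/D_ref)
      = (1924/500) / (1482/500)
      = 3.848 / 2.964 = 1.2982 = 129.82%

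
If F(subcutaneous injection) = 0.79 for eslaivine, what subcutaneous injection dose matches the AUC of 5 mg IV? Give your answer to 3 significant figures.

D_subcutaneous = 6.33 mg

For equal systemic exposure: F × D_ev = D_iv
D_ev = D_iv / F = 5 / 0.79 = 6.32911 mg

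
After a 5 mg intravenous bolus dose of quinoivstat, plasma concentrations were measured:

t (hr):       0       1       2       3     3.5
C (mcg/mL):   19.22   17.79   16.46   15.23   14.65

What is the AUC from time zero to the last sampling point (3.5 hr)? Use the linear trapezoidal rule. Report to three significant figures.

Trapezoidal AUC_0→3.5:
  [0→1]: (19.22+17.79)/2 × 1 = 18.505
  [1→2]: (17.79+16.46)/2 × 1 = 17.125
  [2→3]: (16.46+15.23)/2 × 1 = 15.845
  [3→3.5]: (15.23+14.65)/2 × 0.5 = 7.47
  Sum = 58.945 mcg/mL·hr

AUC = 58.9 mcg/mL·hr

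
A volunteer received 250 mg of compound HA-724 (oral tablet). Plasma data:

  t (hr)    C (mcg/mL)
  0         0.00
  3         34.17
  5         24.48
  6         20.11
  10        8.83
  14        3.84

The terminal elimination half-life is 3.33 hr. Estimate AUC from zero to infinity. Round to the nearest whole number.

Trapezoidal AUC_0→14:
  [0→3]: (0.00+34.17)/2 × 3 = 51.255
  [3→5]: (34.17+24.48)/2 × 2 = 58.65
  [5→6]: (24.48+20.11)/2 × 1 = 22.295
  [6→10]: (20.11+8.83)/2 × 4 = 57.88
  [10→14]: (8.83+3.84)/2 × 4 = 25.34
  Sum = 215.42 mcg/mL·hr
k_e = ln2 / t½ = 0.693147 / 3.33 = 0.2082 hr^-1
Extrapolated tail: C_last / k_e = 3.84 / 0.2082 = 18.444
AUC_0→∞ = 215.42 + 18.444 = 233.864 mcg/mL·hr

AUC = 234 mcg/mL·hr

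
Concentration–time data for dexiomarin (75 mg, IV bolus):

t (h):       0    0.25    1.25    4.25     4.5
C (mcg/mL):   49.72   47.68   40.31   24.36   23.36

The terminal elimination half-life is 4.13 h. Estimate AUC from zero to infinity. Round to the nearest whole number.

Trapezoidal AUC_0→4.5:
  [0→0.25]: (49.72+47.68)/2 × 0.25 = 12.175
  [0.25→1.25]: (47.68+40.31)/2 × 1 = 43.995
  [1.25→4.25]: (40.31+24.36)/2 × 3 = 97.005
  [4.25→4.5]: (24.36+23.36)/2 × 0.25 = 5.965
  Sum = 159.14 mcg/mL·h
k_e = ln2 / t½ = 0.693147 / 4.13 = 0.1678 h^-1
Extrapolated tail: C_last / k_e = 23.36 / 0.1678 = 139.213
AUC_0→∞ = 159.14 + 139.213 = 298.353 mcg/mL·h

AUC = 298 mcg/mL·h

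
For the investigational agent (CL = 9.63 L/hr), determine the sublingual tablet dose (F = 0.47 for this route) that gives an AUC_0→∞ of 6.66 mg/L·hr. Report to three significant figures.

Dose = CL × AUC_0→∞ / F
     = 9.63 × 6.66 / 0.47 = 136.459 mg

Dose = 136 mg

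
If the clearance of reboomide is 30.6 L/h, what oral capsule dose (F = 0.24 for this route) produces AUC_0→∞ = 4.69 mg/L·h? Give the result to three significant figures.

Dose = CL × AUC_0→∞ / F
     = 30.6 × 4.69 / 0.24 = 597.975 mg

Dose = 598 mg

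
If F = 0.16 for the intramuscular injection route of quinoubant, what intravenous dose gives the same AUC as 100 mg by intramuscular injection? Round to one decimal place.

D_iv = 16.0 mg

Systemic exposure from an extravascular dose = F × D_ev, so the equivalent IV dose is F × D_ev.
D_iv = F × D_ev = 0.16 × 100 = 16 mg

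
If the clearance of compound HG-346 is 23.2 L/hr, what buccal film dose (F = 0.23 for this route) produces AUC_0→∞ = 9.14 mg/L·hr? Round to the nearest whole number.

Dose = CL × AUC_0→∞ / F
     = 23.2 × 9.14 / 0.23 = 921.948 mg

Dose = 922 mg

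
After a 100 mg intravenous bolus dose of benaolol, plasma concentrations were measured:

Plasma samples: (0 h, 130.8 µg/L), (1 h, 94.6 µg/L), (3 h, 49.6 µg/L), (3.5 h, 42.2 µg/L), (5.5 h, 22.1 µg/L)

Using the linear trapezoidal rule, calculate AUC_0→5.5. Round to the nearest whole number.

AUC = 344 µg/L·h

Trapezoidal AUC_0→5.5:
  [0→1]: (130.8+94.6)/2 × 1 = 112.7
  [1→3]: (94.6+49.6)/2 × 2 = 144.2
  [3→3.5]: (49.6+42.2)/2 × 0.5 = 22.95
  [3.5→5.5]: (42.2+22.1)/2 × 2 = 64.3
  Sum = 344.15 µg/L·h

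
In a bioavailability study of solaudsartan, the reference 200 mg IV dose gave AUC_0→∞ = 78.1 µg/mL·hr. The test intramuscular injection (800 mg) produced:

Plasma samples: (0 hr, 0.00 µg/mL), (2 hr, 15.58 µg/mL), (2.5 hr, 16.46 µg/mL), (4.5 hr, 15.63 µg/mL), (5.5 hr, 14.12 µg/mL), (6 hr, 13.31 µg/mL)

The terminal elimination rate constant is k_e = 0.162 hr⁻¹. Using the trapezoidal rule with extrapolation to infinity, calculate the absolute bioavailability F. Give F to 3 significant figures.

Trapezoidal AUC_0→6 (intramuscular injection):
  [0→2]: (0.00+15.58)/2 × 2 = 15.58
  [2→2.5]: (15.58+16.46)/2 × 0.5 = 8.01
  [2.5→4.5]: (16.46+15.63)/2 × 2 = 32.09
  [4.5→5.5]: (15.63+14.12)/2 × 1 = 14.875
  [5.5→6]: (14.12+13.31)/2 × 0.5 = 6.8575
  Sum = 77.4125 µg/mL·hr
Tail: C_last/k_e = 13.31/0.162 = 82.160
AUC_0→∞ (intramuscular injection) = 77.4125 + 82.160 = 159.5725 µg/mL·hr
F = (AUC_ev/D_ev)/(AUC_iv/D_iv) = (159.5725/800)/(78.1/200) = 0.199466/0.3905 = 0.5108

F = 0.511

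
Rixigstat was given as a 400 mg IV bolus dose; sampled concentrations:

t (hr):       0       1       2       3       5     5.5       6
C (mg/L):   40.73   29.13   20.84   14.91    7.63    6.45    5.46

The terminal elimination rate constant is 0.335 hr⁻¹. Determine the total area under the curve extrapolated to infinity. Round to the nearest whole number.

AUC = 123 mg/L·hr

Trapezoidal AUC_0→6:
  [0→1]: (40.73+29.13)/2 × 1 = 34.93
  [1→2]: (29.13+20.84)/2 × 1 = 24.985
  [2→3]: (20.84+14.91)/2 × 1 = 17.875
  [3→5]: (14.91+7.63)/2 × 2 = 22.54
  [5→5.5]: (7.63+6.45)/2 × 0.5 = 3.52
  [5.5→6]: (6.45+5.46)/2 × 0.5 = 2.9775
  Sum = 106.8275 mg/L·hr
Extrapolated tail: C_last / k_e = 5.46 / 0.335 = 16.299
AUC_0→∞ = 106.8275 + 16.299 = 123.1265 mg/L·hr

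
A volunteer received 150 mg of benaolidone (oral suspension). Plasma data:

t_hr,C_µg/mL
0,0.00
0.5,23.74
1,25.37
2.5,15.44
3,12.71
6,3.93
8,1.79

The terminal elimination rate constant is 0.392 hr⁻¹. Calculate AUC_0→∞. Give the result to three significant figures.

Trapezoidal AUC_0→8:
  [0→0.5]: (0.00+23.74)/2 × 0.5 = 5.935
  [0.5→1]: (23.74+25.37)/2 × 0.5 = 12.2775
  [1→2.5]: (25.37+15.44)/2 × 1.5 = 30.6075
  [2.5→3]: (15.44+12.71)/2 × 0.5 = 7.0375
  [3→6]: (12.71+3.93)/2 × 3 = 24.96
  [6→8]: (3.93+1.79)/2 × 2 = 5.72
  Sum = 86.5375 µg/mL·hr
Extrapolated tail: C_last / k_e = 1.79 / 0.392 = 4.566
AUC_0→∞ = 86.5375 + 4.566 = 91.1035 µg/mL·hr

AUC = 91.1 µg/mL·hr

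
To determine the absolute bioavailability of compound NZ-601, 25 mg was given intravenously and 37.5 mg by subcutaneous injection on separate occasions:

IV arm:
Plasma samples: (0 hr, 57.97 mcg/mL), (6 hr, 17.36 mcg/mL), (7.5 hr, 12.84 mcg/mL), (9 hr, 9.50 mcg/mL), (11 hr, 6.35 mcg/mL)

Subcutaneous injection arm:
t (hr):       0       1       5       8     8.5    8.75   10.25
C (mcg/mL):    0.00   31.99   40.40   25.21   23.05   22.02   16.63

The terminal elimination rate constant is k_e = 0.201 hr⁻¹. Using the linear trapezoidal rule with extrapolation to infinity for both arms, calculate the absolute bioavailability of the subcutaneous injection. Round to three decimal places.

Trapezoidal AUC_0→11 (IV):
  [0→6]: (57.97+17.36)/2 × 6 = 225.99
  [6→7.5]: (17.36+12.84)/2 × 1.5 = 22.65
  [7.5→9]: (12.84+9.50)/2 × 1.5 = 16.755
  [9→11]: (9.50+6.35)/2 × 2 = 15.85
  Sum = 281.245 mcg/mL·hr
IV tail: 6.35/0.201 = 31.592; AUC_iv,0→∞ = 281.245 + 31.592 = 312.837 mcg/mL·hr
Trapezoidal AUC_0→10.25 (subcutaneous injection):
  [0→1]: (0.00+31.99)/2 × 1 = 15.995
  [1→5]: (31.99+40.40)/2 × 4 = 144.78
  [5→8]: (40.40+25.21)/2 × 3 = 98.415
  [8→8.5]: (25.21+23.05)/2 × 0.5 = 12.065
  [8.5→8.75]: (23.05+22.02)/2 × 0.25 = 5.63375
  [8.75→10.25]: (22.02+16.63)/2 × 1.5 = 28.9875
  Sum = 305.87625 mcg/mL·hr
subcutaneous injection tail: 16.63/0.201 = 82.736; AUC_ev,0→∞ = 305.87625 + 82.736 = 388.61225 mcg/mL·hr
F = (AUC_ev/D_ev)/(AUC_iv/D_iv) = (388.61225/37.5)/(312.837/25) = 10.363/12.51348 = 0.8281

F = 0.828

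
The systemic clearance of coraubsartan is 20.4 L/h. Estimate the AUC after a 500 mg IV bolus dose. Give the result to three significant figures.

AUC_0→∞ = Dose_iv / CL
        = 500 / 20.4 = 24.5098 mg/L·h

AUC = 24.5 mg/L·h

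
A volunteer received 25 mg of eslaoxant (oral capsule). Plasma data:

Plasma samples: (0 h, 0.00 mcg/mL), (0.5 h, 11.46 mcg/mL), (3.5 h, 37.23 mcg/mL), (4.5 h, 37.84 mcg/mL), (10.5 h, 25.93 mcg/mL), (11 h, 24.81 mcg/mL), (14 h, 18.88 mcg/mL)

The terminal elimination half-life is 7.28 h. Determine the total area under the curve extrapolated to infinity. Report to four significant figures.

Trapezoidal AUC_0→14:
  [0→0.5]: (0.00+11.46)/2 × 0.5 = 2.865
  [0.5→3.5]: (11.46+37.23)/2 × 3 = 73.035
  [3.5→4.5]: (37.23+37.84)/2 × 1 = 37.535
  [4.5→10.5]: (37.84+25.93)/2 × 6 = 191.31
  [10.5→11]: (25.93+24.81)/2 × 0.5 = 12.685
  [11→14]: (24.81+18.88)/2 × 3 = 65.535
  Sum = 382.965 mcg/mL·h
k_e = ln2 / t½ = 0.693147 / 7.28 = 0.0952 h^-1
Extrapolated tail: C_last / k_e = 18.88 / 0.0952 = 198.319
AUC_0→∞ = 382.965 + 198.319 = 581.284 mcg/mL·h

AUC = 581.3 mcg/mL·h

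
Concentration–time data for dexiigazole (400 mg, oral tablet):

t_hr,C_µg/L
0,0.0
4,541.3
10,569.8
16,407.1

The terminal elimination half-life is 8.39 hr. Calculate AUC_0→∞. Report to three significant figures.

AUC = 12300 µg/L·hr

Trapezoidal AUC_0→16:
  [0→4]: (0.0+541.3)/2 × 4 = 1082.6
  [4→10]: (541.3+569.8)/2 × 6 = 3333.3
  [10→16]: (569.8+407.1)/2 × 6 = 2930.7
  Sum = 7346.6 µg/L·hr
k_e = ln2 / t½ = 0.693147 / 8.39 = 0.0826 hr^-1
Extrapolated tail: C_last / k_e = 407.1 / 0.0826 = 4928.571
AUC_0→∞ = 7346.6 + 4928.571 = 12275.171 µg/L·hr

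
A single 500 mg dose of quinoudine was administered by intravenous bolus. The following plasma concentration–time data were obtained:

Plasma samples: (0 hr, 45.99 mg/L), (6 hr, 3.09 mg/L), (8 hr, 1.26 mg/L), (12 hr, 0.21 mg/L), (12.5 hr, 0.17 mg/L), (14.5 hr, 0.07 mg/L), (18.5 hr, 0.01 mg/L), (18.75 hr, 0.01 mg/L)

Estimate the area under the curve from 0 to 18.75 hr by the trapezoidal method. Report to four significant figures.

AUC = 155.0 mg/L·hr

Trapezoidal AUC_0→18.75:
  [0→6]: (45.99+3.09)/2 × 6 = 147.24
  [6→8]: (3.09+1.26)/2 × 2 = 4.35
  [8→12]: (1.26+0.21)/2 × 4 = 2.94
  [12→12.5]: (0.21+0.17)/2 × 0.5 = 0.095
  [12.5→14.5]: (0.17+0.07)/2 × 2 = 0.24
  [14.5→18.5]: (0.07+0.01)/2 × 4 = 0.16
  [18.5→18.75]: (0.01+0.01)/2 × 0.25 = 0.0025
  Sum = 155.0275 mg/L·hr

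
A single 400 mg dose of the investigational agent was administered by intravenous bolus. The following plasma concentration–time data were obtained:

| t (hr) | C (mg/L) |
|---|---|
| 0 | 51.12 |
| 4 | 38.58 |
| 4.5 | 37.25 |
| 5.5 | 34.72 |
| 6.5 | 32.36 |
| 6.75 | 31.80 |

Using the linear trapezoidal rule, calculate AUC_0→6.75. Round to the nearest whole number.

Trapezoidal AUC_0→6.75:
  [0→4]: (51.12+38.58)/2 × 4 = 179.4
  [4→4.5]: (38.58+37.25)/2 × 0.5 = 18.9575
  [4.5→5.5]: (37.25+34.72)/2 × 1 = 35.985
  [5.5→6.5]: (34.72+32.36)/2 × 1 = 33.54
  [6.5→6.75]: (32.36+31.80)/2 × 0.25 = 8.02
  Sum = 275.9025 mg/L·hr

AUC = 276 mg/L·hr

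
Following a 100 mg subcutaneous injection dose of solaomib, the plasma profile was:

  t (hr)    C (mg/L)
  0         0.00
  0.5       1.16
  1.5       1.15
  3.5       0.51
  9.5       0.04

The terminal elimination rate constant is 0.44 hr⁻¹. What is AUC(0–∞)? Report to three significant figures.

Trapezoidal AUC_0→9.5:
  [0→0.5]: (0.00+1.16)/2 × 0.5 = 0.29
  [0.5→1.5]: (1.16+1.15)/2 × 1 = 1.155
  [1.5→3.5]: (1.15+0.51)/2 × 2 = 1.66
  [3.5→9.5]: (0.51+0.04)/2 × 6 = 1.65
  Sum = 4.755 mg/L·hr
Extrapolated tail: C_last / k_e = 0.04 / 0.44 = 0.091
AUC_0→∞ = 4.755 + 0.091 = 4.846 mg/L·hr

AUC = 4.85 mg/L·hr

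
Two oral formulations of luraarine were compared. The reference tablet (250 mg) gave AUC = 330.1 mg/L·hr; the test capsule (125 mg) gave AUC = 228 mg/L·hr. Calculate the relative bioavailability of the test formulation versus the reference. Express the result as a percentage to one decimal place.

F_rel = (AUC_test/D_test) / (AUC_ref/D_ref)
      = (228/125) / (330.1/250)
      = 1.824 / 1.3204 = 1.3814 = 138.14%

F_rel = 138.1%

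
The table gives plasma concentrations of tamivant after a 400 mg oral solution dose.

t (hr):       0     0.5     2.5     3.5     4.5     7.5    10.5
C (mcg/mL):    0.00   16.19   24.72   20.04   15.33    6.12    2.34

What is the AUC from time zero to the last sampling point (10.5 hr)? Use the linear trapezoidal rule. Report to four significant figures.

AUC = 129.9 mcg/mL·hr

Trapezoidal AUC_0→10.5:
  [0→0.5]: (0.00+16.19)/2 × 0.5 = 4.0475
  [0.5→2.5]: (16.19+24.72)/2 × 2 = 40.91
  [2.5→3.5]: (24.72+20.04)/2 × 1 = 22.38
  [3.5→4.5]: (20.04+15.33)/2 × 1 = 17.685
  [4.5→7.5]: (15.33+6.12)/2 × 3 = 32.175
  [7.5→10.5]: (6.12+2.34)/2 × 3 = 12.69
  Sum = 129.8875 mcg/mL·hr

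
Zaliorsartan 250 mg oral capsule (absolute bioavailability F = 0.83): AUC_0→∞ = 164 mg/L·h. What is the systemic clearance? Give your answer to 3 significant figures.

CL = 1.27 L/h

CL = F × Dose / AUC_0→∞
   = 0.83 × 250 / 164 = 1.26524 L/h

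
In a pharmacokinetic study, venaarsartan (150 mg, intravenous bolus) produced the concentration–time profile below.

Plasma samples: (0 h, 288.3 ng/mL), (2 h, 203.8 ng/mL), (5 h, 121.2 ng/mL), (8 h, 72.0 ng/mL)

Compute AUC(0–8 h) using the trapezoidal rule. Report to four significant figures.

Trapezoidal AUC_0→8:
  [0→2]: (288.3+203.8)/2 × 2 = 492.1
  [2→5]: (203.8+121.2)/2 × 3 = 487.5
  [5→8]: (121.2+72.0)/2 × 3 = 289.8
  Sum = 1269.4 ng/mL·h

AUC = 1269 ng/mL·h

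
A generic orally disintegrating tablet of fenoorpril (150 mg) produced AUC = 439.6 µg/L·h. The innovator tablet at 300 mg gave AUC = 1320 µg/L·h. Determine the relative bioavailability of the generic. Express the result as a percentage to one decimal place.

F_rel = (AUC_test/D_test) / (AUC_ref/D_ref)
      = (439.6/150) / (1320/300)
      = 2.93067 / 4.4 = 0.6661 = 66.61%

F_rel = 66.6%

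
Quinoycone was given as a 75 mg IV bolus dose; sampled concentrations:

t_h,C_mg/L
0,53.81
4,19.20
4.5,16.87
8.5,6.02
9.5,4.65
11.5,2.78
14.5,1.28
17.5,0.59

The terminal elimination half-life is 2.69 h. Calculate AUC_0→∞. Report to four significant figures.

Trapezoidal AUC_0→17.5:
  [0→4]: (53.81+19.20)/2 × 4 = 146.02
  [4→4.5]: (19.20+16.87)/2 × 0.5 = 9.0175
  [4.5→8.5]: (16.87+6.02)/2 × 4 = 45.78
  [8.5→9.5]: (6.02+4.65)/2 × 1 = 5.335
  [9.5→11.5]: (4.65+2.78)/2 × 2 = 7.43
  [11.5→14.5]: (2.78+1.28)/2 × 3 = 6.09
  [14.5→17.5]: (1.28+0.59)/2 × 3 = 2.805
  Sum = 222.4775 mg/L·h
k_e = ln2 / t½ = 0.693147 / 2.69 = 0.2577 h^-1
Extrapolated tail: C_last / k_e = 0.59 / 0.2577 = 2.289
AUC_0→∞ = 222.4775 + 2.289 = 224.7665 mg/L·h

AUC = 224.8 mg/L·h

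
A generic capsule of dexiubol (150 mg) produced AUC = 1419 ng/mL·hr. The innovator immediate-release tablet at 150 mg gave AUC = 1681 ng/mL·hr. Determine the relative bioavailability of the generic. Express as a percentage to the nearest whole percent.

F_rel = 84%

F_rel = (AUC_test/D_test) / (AUC_ref/D_ref)
      = (1419/150) / (1681/150)
      = 9.46 / 11.2067 = 0.8441 = 84.41%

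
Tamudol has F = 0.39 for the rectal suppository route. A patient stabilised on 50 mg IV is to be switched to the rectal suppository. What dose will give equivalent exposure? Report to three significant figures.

For equal systemic exposure: F × D_ev = D_iv
D_ev = D_iv / F = 50 / 0.39 = 128.205 mg

D_rectal = 128 mg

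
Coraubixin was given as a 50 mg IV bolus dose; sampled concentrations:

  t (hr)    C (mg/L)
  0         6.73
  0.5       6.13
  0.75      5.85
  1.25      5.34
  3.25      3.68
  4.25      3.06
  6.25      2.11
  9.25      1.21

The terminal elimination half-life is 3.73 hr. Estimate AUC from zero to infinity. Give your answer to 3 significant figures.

AUC = 36.6 mg/L·hr

Trapezoidal AUC_0→9.25:
  [0→0.5]: (6.73+6.13)/2 × 0.5 = 3.215
  [0.5→0.75]: (6.13+5.85)/2 × 0.25 = 1.4975
  [0.75→1.25]: (5.85+5.34)/2 × 0.5 = 2.7975
  [1.25→3.25]: (5.34+3.68)/2 × 2 = 9.02
  [3.25→4.25]: (3.68+3.06)/2 × 1 = 3.37
  [4.25→6.25]: (3.06+2.11)/2 × 2 = 5.17
  [6.25→9.25]: (2.11+1.21)/2 × 3 = 4.98
  Sum = 30.05 mg/L·hr
k_e = ln2 / t½ = 0.693147 / 3.73 = 0.1858 hr^-1
Extrapolated tail: C_last / k_e = 1.21 / 0.1858 = 6.512
AUC_0→∞ = 30.05 + 6.512 = 36.562 mg/L·hr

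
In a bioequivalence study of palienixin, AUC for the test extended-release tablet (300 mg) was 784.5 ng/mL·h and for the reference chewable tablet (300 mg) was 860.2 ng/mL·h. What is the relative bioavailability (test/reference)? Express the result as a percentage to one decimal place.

F_rel = 91.2%

F_rel = (AUC_test/D_test) / (AUC_ref/D_ref)
      = (784.5/300) / (860.2/300)
      = 2.615 / 2.86733 = 0.9120 = 91.20%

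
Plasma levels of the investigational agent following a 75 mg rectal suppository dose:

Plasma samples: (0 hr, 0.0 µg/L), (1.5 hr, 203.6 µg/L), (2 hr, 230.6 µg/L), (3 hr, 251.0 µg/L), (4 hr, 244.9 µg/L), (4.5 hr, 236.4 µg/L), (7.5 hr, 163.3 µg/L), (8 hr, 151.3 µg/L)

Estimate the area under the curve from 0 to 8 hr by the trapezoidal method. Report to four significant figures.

AUC = 1549 µg/L·hr

Trapezoidal AUC_0→8:
  [0→1.5]: (0.0+203.6)/2 × 1.5 = 152.7
  [1.5→2]: (203.6+230.6)/2 × 0.5 = 108.55
  [2→3]: (230.6+251.0)/2 × 1 = 240.8
  [3→4]: (251.0+244.9)/2 × 1 = 247.95
  [4→4.5]: (244.9+236.4)/2 × 0.5 = 120.325
  [4.5→7.5]: (236.4+163.3)/2 × 3 = 599.55
  [7.5→8]: (163.3+151.3)/2 × 0.5 = 78.65
  Sum = 1548.525 µg/L·hr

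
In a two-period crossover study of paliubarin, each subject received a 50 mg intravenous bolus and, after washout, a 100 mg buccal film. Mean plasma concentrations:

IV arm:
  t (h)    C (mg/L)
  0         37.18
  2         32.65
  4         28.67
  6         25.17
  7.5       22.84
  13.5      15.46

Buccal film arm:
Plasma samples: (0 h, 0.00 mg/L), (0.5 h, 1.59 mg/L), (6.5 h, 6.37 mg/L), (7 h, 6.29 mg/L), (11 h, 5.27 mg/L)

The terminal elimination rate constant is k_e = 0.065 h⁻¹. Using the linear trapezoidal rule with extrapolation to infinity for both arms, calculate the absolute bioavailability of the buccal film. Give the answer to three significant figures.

Trapezoidal AUC_0→13.5 (IV):
  [0→2]: (37.18+32.65)/2 × 2 = 69.83
  [2→4]: (32.65+28.67)/2 × 2 = 61.32
  [4→6]: (28.67+25.17)/2 × 2 = 53.84
  [6→7.5]: (25.17+22.84)/2 × 1.5 = 36.0075
  [7.5→13.5]: (22.84+15.46)/2 × 6 = 114.9
  Sum = 335.8975 mg/L·h
IV tail: 15.46/0.065 = 237.846; AUC_iv,0→∞ = 335.8975 + 237.846 = 573.7435 mg/L·h
Trapezoidal AUC_0→11 (buccal film):
  [0→0.5]: (0.00+1.59)/2 × 0.5 = 0.3975
  [0.5→6.5]: (1.59+6.37)/2 × 6 = 23.88
  [6.5→7]: (6.37+6.29)/2 × 0.5 = 3.165
  [7→11]: (6.29+5.27)/2 × 4 = 23.12
  Sum = 50.5625 mg/L·h
buccal film tail: 5.27/0.065 = 81.077; AUC_ev,0→∞ = 50.5625 + 81.077 = 131.6395 mg/L·h
F = (AUC_ev/D_ev)/(AUC_iv/D_iv) = (131.6395/100)/(573.7435/50) = 1.316395/11.47487 = 0.1147

F = 0.115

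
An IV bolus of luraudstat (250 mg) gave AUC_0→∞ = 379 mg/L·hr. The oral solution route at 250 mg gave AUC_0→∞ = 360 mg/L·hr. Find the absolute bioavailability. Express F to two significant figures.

F = 0.95

F = (AUC_ev / D_ev) / (AUC_iv / D_iv)
  = (360/250) / (379/250)
  = 1.44 / 1.516 = 0.9499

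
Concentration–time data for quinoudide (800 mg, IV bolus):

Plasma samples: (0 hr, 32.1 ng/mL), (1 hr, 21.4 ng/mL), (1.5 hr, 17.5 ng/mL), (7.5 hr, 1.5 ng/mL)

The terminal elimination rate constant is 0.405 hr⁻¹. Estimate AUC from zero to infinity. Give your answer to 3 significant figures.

AUC = 97.2 ng/mL·hr

Trapezoidal AUC_0→7.5:
  [0→1]: (32.1+21.4)/2 × 1 = 26.75
  [1→1.5]: (21.4+17.5)/2 × 0.5 = 9.725
  [1.5→7.5]: (17.5+1.5)/2 × 6 = 57.0
  Sum = 93.475 ng/mL·hr
Extrapolated tail: C_last / k_e = 1.5 / 0.405 = 3.704
AUC_0→∞ = 93.475 + 3.704 = 97.179 ng/mL·hr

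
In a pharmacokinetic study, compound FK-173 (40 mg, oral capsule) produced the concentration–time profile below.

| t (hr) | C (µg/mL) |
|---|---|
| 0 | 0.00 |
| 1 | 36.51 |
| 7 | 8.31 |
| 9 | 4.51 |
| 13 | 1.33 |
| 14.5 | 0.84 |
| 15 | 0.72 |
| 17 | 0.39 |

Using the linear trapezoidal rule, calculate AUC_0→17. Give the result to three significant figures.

AUC = 180 µg/mL·hr

Trapezoidal AUC_0→17:
  [0→1]: (0.00+36.51)/2 × 1 = 18.255
  [1→7]: (36.51+8.31)/2 × 6 = 134.46
  [7→9]: (8.31+4.51)/2 × 2 = 12.82
  [9→13]: (4.51+1.33)/2 × 4 = 11.68
  [13→14.5]: (1.33+0.84)/2 × 1.5 = 1.6275
  [14.5→15]: (0.84+0.72)/2 × 0.5 = 0.39
  [15→17]: (0.72+0.39)/2 × 2 = 1.11
  Sum = 180.3425 µg/mL·hr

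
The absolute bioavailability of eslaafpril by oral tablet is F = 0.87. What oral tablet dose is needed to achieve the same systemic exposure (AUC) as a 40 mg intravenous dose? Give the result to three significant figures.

D_oral = 46.0 mg

For equal systemic exposure: F × D_ev = D_iv
D_ev = D_iv / F = 40 / 0.87 = 45.977 mg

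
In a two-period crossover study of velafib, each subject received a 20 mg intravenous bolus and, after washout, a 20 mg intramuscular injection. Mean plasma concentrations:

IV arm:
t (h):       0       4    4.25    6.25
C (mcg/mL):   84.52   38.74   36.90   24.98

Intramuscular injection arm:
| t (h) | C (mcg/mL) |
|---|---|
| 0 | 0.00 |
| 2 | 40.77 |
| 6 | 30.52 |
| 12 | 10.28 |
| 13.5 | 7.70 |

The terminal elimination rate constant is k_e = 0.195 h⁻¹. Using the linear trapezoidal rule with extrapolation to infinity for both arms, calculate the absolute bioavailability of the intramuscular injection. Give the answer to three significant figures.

Trapezoidal AUC_0→6.25 (IV):
  [0→4]: (84.52+38.74)/2 × 4 = 246.52
  [4→4.25]: (38.74+36.90)/2 × 0.25 = 9.455
  [4.25→6.25]: (36.90+24.98)/2 × 2 = 61.88
  Sum = 317.855 mcg/mL·h
IV tail: 24.98/0.195 = 128.103; AUC_iv,0→∞ = 317.855 + 128.103 = 445.958 mcg/mL·h
Trapezoidal AUC_0→13.5 (intramuscular injection):
  [0→2]: (0.00+40.77)/2 × 2 = 40.77
  [2→6]: (40.77+30.52)/2 × 4 = 142.58
  [6→12]: (30.52+10.28)/2 × 6 = 122.4
  [12→13.5]: (10.28+7.70)/2 × 1.5 = 13.485
  Sum = 319.235 mcg/mL·h
intramuscular injection tail: 7.70/0.195 = 39.487; AUC_ev,0→∞ = 319.235 + 39.487 = 358.722 mcg/mL·h
F = (AUC_ev/D_ev)/(AUC_iv/D_iv) = (358.722/20)/(445.958/20) = 17.9361/22.2979 = 0.8044

F = 0.804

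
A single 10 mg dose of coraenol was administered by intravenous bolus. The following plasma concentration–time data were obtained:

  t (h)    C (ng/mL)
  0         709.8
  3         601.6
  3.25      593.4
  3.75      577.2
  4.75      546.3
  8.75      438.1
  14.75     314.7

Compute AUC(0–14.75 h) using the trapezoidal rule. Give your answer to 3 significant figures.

AUC = 7200 ng/mL·h

Trapezoidal AUC_0→14.75:
  [0→3]: (709.8+601.6)/2 × 3 = 1967.1
  [3→3.25]: (601.6+593.4)/2 × 0.25 = 149.375
  [3.25→3.75]: (593.4+577.2)/2 × 0.5 = 292.65
  [3.75→4.75]: (577.2+546.3)/2 × 1 = 561.75
  [4.75→8.75]: (546.3+438.1)/2 × 4 = 1968.8
  [8.75→14.75]: (438.1+314.7)/2 × 6 = 2258.4
  Sum = 7198.075 ng/mL·h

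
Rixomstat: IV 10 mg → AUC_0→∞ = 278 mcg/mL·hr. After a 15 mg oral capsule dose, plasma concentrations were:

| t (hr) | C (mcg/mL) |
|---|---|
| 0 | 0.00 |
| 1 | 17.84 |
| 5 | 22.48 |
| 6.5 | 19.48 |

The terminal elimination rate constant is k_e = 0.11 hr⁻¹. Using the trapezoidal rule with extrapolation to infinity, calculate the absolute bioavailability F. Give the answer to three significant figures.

Trapezoidal AUC_0→6.5 (oral capsule):
  [0→1]: (0.00+17.84)/2 × 1 = 8.92
  [1→5]: (17.84+22.48)/2 × 4 = 80.64
  [5→6.5]: (22.48+19.48)/2 × 1.5 = 31.47
  Sum = 121.03 mcg/mL·hr
Tail: C_last/k_e = 19.48/0.11 = 177.091
AUC_0→∞ (oral capsule) = 121.03 + 177.091 = 298.121 mcg/mL·hr
F = (AUC_ev/D_ev)/(AUC_iv/D_iv) = (298.121/15)/(278/10) = 19.8747/27.8 = 0.7149

F = 0.715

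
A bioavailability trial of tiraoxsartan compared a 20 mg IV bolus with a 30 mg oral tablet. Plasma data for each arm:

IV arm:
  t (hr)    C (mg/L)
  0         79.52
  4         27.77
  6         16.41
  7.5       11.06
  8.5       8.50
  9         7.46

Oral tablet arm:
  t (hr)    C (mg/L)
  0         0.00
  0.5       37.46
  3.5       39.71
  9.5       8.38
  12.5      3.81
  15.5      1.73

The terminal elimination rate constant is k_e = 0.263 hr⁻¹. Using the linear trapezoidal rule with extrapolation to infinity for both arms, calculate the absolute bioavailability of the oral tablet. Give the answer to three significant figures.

Trapezoidal AUC_0→9 (IV):
  [0→4]: (79.52+27.77)/2 × 4 = 214.58
  [4→6]: (27.77+16.41)/2 × 2 = 44.18
  [6→7.5]: (16.41+11.06)/2 × 1.5 = 20.6025
  [7.5→8.5]: (11.06+8.50)/2 × 1 = 9.78
  [8.5→9]: (8.50+7.46)/2 × 0.5 = 3.99
  Sum = 293.1325 mg/L·hr
IV tail: 7.46/0.263 = 28.365; AUC_iv,0→∞ = 293.1325 + 28.365 = 321.4975 mg/L·hr
Trapezoidal AUC_0→15.5 (oral tablet):
  [0→0.5]: (0.00+37.46)/2 × 0.5 = 9.365
  [0.5→3.5]: (37.46+39.71)/2 × 3 = 115.755
  [3.5→9.5]: (39.71+8.38)/2 × 6 = 144.27
  [9.5→12.5]: (8.38+3.81)/2 × 3 = 18.285
  [12.5→15.5]: (3.81+1.73)/2 × 3 = 8.31
  Sum = 295.985 mg/L·hr
oral tablet tail: 1.73/0.263 = 6.578; AUC_ev,0→∞ = 295.985 + 6.578 = 302.563 mg/L·hr
F = (AUC_ev/D_ev)/(AUC_iv/D_iv) = (302.563/30)/(321.4975/20) = 10.0854/16.074875 = 0.6274

F = 0.627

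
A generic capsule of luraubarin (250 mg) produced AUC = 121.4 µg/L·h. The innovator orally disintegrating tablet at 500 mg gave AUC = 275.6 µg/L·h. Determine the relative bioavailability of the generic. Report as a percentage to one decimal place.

F_rel = (AUC_test/D_test) / (AUC_ref/D_ref)
      = (121.4/250) / (275.6/500)
      = 0.4856 / 0.5512 = 0.8810 = 88.10%

F_rel = 88.1%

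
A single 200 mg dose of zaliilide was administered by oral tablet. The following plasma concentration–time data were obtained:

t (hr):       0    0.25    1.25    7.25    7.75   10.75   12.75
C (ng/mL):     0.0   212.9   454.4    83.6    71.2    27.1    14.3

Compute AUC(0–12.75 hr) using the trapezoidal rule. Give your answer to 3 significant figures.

AUC = 2200 ng/mL·hr

Trapezoidal AUC_0→12.75:
  [0→0.25]: (0.0+212.9)/2 × 0.25 = 26.6125
  [0.25→1.25]: (212.9+454.4)/2 × 1 = 333.65
  [1.25→7.25]: (454.4+83.6)/2 × 6 = 1614.0
  [7.25→7.75]: (83.6+71.2)/2 × 0.5 = 38.7
  [7.75→10.75]: (71.2+27.1)/2 × 3 = 147.45
  [10.75→12.75]: (27.1+14.3)/2 × 2 = 41.4
  Sum = 2201.8125 ng/mL·hr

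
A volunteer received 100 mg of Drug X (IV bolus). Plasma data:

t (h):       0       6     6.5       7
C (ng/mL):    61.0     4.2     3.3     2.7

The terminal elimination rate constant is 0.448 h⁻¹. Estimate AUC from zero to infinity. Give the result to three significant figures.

AUC = 205 ng/mL·h

Trapezoidal AUC_0→7:
  [0→6]: (61.0+4.2)/2 × 6 = 195.6
  [6→6.5]: (4.2+3.3)/2 × 0.5 = 1.875
  [6.5→7]: (3.3+2.7)/2 × 0.5 = 1.5
  Sum = 198.975 ng/mL·h
Extrapolated tail: C_last / k_e = 2.7 / 0.448 = 6.027
AUC_0→∞ = 198.975 + 6.027 = 205.002 ng/mL·h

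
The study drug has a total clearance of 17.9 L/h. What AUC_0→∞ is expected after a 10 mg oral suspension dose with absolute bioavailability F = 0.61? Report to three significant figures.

AUC_0→∞ = F × Dose / CL
        = 0.61 × 10 / 17.9 = 0.340782 mg/L·h

AUC = 0.341 mg/L·h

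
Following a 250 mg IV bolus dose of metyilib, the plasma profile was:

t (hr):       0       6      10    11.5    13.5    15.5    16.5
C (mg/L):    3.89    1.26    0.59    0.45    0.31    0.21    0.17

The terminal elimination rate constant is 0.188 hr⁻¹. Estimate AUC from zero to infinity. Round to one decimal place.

AUC = 22.3 mg/L·hr

Trapezoidal AUC_0→16.5:
  [0→6]: (3.89+1.26)/2 × 6 = 15.45
  [6→10]: (1.26+0.59)/2 × 4 = 3.7
  [10→11.5]: (0.59+0.45)/2 × 1.5 = 0.78
  [11.5→13.5]: (0.45+0.31)/2 × 2 = 0.76
  [13.5→15.5]: (0.31+0.21)/2 × 2 = 0.52
  [15.5→16.5]: (0.21+0.17)/2 × 1 = 0.19
  Sum = 21.4 mg/L·hr
Extrapolated tail: C_last / k_e = 0.17 / 0.188 = 0.904
AUC_0→∞ = 21.4 + 0.904 = 22.304 mg/L·hr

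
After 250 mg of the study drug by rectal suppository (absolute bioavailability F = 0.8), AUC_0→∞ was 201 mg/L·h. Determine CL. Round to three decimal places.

CL = 0.995 L/h

CL = F × Dose / AUC_0→∞
   = 0.8 × 250 / 201 = 0.995025 L/h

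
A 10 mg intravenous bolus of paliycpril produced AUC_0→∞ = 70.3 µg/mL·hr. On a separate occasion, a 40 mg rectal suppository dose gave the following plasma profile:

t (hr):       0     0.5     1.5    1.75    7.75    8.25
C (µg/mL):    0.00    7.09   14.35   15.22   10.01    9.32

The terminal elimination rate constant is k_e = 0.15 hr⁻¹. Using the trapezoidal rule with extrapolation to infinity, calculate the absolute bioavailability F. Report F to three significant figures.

Trapezoidal AUC_0→8.25 (rectal suppository):
  [0→0.5]: (0.00+7.09)/2 × 0.5 = 1.7725
  [0.5→1.5]: (7.09+14.35)/2 × 1 = 10.72
  [1.5→1.75]: (14.35+15.22)/2 × 0.25 = 3.69625
  [1.75→7.75]: (15.22+10.01)/2 × 6 = 75.69
  [7.75→8.25]: (10.01+9.32)/2 × 0.5 = 4.8325
  Sum = 96.71125 µg/mL·hr
Tail: C_last/k_e = 9.32/0.15 = 62.133
AUC_0→∞ (rectal suppository) = 96.71125 + 62.133 = 158.84425 µg/mL·hr
F = (AUC_ev/D_ev)/(AUC_iv/D_iv) = (158.84425/40)/(70.3/10) = 3.97111/7.03 = 0.5649

F = 0.565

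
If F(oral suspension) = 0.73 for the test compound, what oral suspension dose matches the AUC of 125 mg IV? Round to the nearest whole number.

D_oral = 171 mg

For equal systemic exposure: F × D_ev = D_iv
D_ev = D_iv / F = 125 / 0.73 = 171.233 mg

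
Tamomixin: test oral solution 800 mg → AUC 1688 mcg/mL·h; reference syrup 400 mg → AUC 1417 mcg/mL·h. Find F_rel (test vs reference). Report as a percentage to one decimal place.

F_rel = (AUC_test/D_test) / (AUC_ref/D_ref)
      = (1688/800) / (1417/400)
      = 2.11 / 3.5425 = 0.5956 = 59.56%

F_rel = 59.6%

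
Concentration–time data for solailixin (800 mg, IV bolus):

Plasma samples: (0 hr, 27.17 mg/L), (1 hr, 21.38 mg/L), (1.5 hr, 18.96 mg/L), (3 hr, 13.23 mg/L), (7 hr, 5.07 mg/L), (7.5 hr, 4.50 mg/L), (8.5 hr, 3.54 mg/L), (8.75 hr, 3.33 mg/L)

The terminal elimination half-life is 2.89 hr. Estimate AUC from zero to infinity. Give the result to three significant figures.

Trapezoidal AUC_0→8.75:
  [0→1]: (27.17+21.38)/2 × 1 = 24.275
  [1→1.5]: (21.38+18.96)/2 × 0.5 = 10.085
  [1.5→3]: (18.96+13.23)/2 × 1.5 = 24.1425
  [3→7]: (13.23+5.07)/2 × 4 = 36.6
  [7→7.5]: (5.07+4.50)/2 × 0.5 = 2.3925
  [7.5→8.5]: (4.50+3.54)/2 × 1 = 4.02
  [8.5→8.75]: (3.54+3.33)/2 × 0.25 = 0.85875
  Sum = 102.37375 mg/L·hr
k_e = ln2 / t½ = 0.693147 / 2.89 = 0.2398 hr^-1
Extrapolated tail: C_last / k_e = 3.33 / 0.2398 = 13.887
AUC_0→∞ = 102.37375 + 13.887 = 116.26075 mg/L·hr

AUC = 116 mg/L·hr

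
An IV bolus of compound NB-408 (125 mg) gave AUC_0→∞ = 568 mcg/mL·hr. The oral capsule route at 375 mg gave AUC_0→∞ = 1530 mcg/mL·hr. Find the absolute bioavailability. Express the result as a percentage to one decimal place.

F = (AUC_ev / D_ev) / (AUC_iv / D_iv)
  = (1530/375) / (568/125)
  = 4.08 / 4.544 = 0.8979
  = 89.79%

F = 89.8%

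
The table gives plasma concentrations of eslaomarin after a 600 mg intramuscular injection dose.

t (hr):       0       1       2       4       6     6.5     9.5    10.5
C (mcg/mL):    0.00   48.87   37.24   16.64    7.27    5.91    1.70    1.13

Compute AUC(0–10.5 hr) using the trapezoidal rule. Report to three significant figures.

AUC = 161 mcg/mL·hr

Trapezoidal AUC_0→10.5:
  [0→1]: (0.00+48.87)/2 × 1 = 24.435
  [1→2]: (48.87+37.24)/2 × 1 = 43.055
  [2→4]: (37.24+16.64)/2 × 2 = 53.88
  [4→6]: (16.64+7.27)/2 × 2 = 23.91
  [6→6.5]: (7.27+5.91)/2 × 0.5 = 3.295
  [6.5→9.5]: (5.91+1.70)/2 × 3 = 11.415
  [9.5→10.5]: (1.70+1.13)/2 × 1 = 1.415
  Sum = 161.405 mcg/mL·hr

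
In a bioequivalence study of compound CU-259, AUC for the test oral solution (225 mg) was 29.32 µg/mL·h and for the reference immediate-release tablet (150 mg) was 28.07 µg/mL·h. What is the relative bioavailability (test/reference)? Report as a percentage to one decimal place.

F_rel = (AUC_test/D_test) / (AUC_ref/D_ref)
      = (29.32/225) / (28.07/150)
      = 0.130311 / 0.187133 = 0.6964 = 69.64%

F_rel = 69.6%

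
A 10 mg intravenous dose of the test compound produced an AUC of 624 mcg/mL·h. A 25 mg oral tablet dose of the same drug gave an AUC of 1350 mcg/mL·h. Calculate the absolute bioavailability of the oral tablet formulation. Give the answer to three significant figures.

F = 0.865

F = (AUC_ev / D_ev) / (AUC_iv / D_iv)
  = (1350/25) / (624/10)
  = 54 / 62.4 = 0.8654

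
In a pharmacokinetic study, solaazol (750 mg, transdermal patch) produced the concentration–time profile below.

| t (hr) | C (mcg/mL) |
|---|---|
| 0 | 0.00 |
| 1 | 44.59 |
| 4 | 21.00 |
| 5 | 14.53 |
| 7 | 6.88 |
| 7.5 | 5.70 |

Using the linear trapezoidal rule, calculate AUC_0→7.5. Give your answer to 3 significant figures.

Trapezoidal AUC_0→7.5:
  [0→1]: (0.00+44.59)/2 × 1 = 22.295
  [1→4]: (44.59+21.00)/2 × 3 = 98.385
  [4→5]: (21.00+14.53)/2 × 1 = 17.765
  [5→7]: (14.53+6.88)/2 × 2 = 21.41
  [7→7.5]: (6.88+5.70)/2 × 0.5 = 3.145
  Sum = 163.0 mcg/mL·hr

AUC = 163 mcg/mL·hr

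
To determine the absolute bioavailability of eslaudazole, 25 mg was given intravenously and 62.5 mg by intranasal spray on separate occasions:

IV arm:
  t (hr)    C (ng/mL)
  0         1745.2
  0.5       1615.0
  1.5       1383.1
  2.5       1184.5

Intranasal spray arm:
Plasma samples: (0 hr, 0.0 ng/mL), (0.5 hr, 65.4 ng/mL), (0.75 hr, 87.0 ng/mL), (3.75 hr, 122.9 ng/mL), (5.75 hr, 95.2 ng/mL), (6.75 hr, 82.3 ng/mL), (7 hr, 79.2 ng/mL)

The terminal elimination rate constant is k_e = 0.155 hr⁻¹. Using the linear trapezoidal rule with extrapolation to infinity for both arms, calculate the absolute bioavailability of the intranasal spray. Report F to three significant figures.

F = 0.0422

Trapezoidal AUC_0→2.5 (IV):
  [0→0.5]: (1745.2+1615.0)/2 × 0.5 = 840.05
  [0.5→1.5]: (1615.0+1383.1)/2 × 1 = 1499.05
  [1.5→2.5]: (1383.1+1184.5)/2 × 1 = 1283.8
  Sum = 3622.9 ng/mL·hr
IV tail: 1184.5/0.155 = 7641.935; AUC_iv,0→∞ = 3622.9 + 7641.935 = 11264.835 ng/mL·hr
Trapezoidal AUC_0→7 (intranasal spray):
  [0→0.5]: (0.0+65.4)/2 × 0.5 = 16.35
  [0.5→0.75]: (65.4+87.0)/2 × 0.25 = 19.05
  [0.75→3.75]: (87.0+122.9)/2 × 3 = 314.85
  [3.75→5.75]: (122.9+95.2)/2 × 2 = 218.1
  [5.75→6.75]: (95.2+82.3)/2 × 1 = 88.75
  [6.75→7]: (82.3+79.2)/2 × 0.25 = 20.1875
  Sum = 677.2875 ng/mL·hr
intranasal spray tail: 79.2/0.155 = 510.968; AUC_ev,0→∞ = 677.2875 + 510.968 = 1188.2555 ng/mL·hr
F = (AUC_ev/D_ev)/(AUC_iv/D_iv) = (1188.2555/62.5)/(11264.835/25) = 19.012088/450.5934 = 0.0422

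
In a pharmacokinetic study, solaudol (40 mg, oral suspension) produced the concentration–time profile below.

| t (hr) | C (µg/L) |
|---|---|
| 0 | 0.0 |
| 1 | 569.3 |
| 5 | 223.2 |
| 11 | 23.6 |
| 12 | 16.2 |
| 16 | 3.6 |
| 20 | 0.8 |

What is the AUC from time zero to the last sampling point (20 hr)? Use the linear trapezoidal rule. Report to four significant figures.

Trapezoidal AUC_0→20:
  [0→1]: (0.0+569.3)/2 × 1 = 284.65
  [1→5]: (569.3+223.2)/2 × 4 = 1585.0
  [5→11]: (223.2+23.6)/2 × 6 = 740.4
  [11→12]: (23.6+16.2)/2 × 1 = 19.9
  [12→16]: (16.2+3.6)/2 × 4 = 39.6
  [16→20]: (3.6+0.8)/2 × 4 = 8.8
  Sum = 2678.35 µg/L·hr

AUC = 2678 µg/L·hr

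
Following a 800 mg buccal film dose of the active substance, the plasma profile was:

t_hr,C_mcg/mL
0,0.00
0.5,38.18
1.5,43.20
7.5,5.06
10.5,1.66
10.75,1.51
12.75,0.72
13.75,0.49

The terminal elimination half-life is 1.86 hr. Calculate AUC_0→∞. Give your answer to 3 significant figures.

Trapezoidal AUC_0→13.75:
  [0→0.5]: (0.00+38.18)/2 × 0.5 = 9.545
  [0.5→1.5]: (38.18+43.20)/2 × 1 = 40.69
  [1.5→7.5]: (43.20+5.06)/2 × 6 = 144.78
  [7.5→10.5]: (5.06+1.66)/2 × 3 = 10.08
  [10.5→10.75]: (1.66+1.51)/2 × 0.25 = 0.39625
  [10.75→12.75]: (1.51+0.72)/2 × 2 = 2.23
  [12.75→13.75]: (0.72+0.49)/2 × 1 = 0.605
  Sum = 208.32625 mcg/mL·hr
k_e = ln2 / t½ = 0.693147 / 1.86 = 0.3727 hr^-1
Extrapolated tail: C_last / k_e = 0.49 / 0.3727 = 1.315
AUC_0→∞ = 208.32625 + 1.315 = 209.64125 mcg/mL·hr

AUC = 210 mcg/mL·hr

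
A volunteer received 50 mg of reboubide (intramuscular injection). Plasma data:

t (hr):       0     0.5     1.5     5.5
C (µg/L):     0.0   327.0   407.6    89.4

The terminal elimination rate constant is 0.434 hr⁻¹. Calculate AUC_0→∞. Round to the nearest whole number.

Trapezoidal AUC_0→5.5:
  [0→0.5]: (0.0+327.0)/2 × 0.5 = 81.75
  [0.5→1.5]: (327.0+407.6)/2 × 1 = 367.3
  [1.5→5.5]: (407.6+89.4)/2 × 4 = 994.0
  Sum = 1443.05 µg/L·hr
Extrapolated tail: C_last / k_e = 89.4 / 0.434 = 205.991
AUC_0→∞ = 1443.05 + 205.991 = 1649.041 µg/L·hr

AUC = 1649 µg/L·hr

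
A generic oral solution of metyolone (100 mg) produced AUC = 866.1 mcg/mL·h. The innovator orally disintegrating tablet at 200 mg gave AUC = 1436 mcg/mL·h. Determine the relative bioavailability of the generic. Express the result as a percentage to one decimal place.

F_rel = 120.6%

F_rel = (AUC_test/D_test) / (AUC_ref/D_ref)
      = (866.1/100) / (1436/200)
      = 8.661 / 7.18 = 1.2063 = 120.63%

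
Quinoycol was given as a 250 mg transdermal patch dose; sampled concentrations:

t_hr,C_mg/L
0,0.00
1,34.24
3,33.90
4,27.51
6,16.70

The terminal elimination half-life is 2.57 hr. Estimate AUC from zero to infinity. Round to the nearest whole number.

AUC = 222 mg/L·hr

Trapezoidal AUC_0→6:
  [0→1]: (0.00+34.24)/2 × 1 = 17.12
  [1→3]: (34.24+33.90)/2 × 2 = 68.14
  [3→4]: (33.90+27.51)/2 × 1 = 30.705
  [4→6]: (27.51+16.70)/2 × 2 = 44.21
  Sum = 160.175 mg/L·hr
k_e = ln2 / t½ = 0.693147 / 2.57 = 0.2697 hr^-1
Extrapolated tail: C_last / k_e = 16.70 / 0.2697 = 61.921
AUC_0→∞ = 160.175 + 61.921 = 222.096 mg/L·hr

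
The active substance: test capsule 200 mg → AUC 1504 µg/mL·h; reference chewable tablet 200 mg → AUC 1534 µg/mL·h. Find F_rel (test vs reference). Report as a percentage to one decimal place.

F_rel = (AUC_test/D_test) / (AUC_ref/D_ref)
      = (1504/200) / (1534/200)
      = 7.52 / 7.67 = 0.9804 = 98.04%

F_rel = 98.0%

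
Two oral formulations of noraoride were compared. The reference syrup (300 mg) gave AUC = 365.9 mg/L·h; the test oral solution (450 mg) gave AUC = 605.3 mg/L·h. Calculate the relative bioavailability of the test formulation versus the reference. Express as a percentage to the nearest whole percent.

F_rel = 110%

F_rel = (AUC_test/D_test) / (AUC_ref/D_ref)
      = (605.3/450) / (365.9/300)
      = 1.34511 / 1.21967 = 1.1028 = 110.28%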